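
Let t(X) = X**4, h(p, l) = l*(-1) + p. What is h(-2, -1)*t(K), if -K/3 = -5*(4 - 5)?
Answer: -50625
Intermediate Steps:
h(p, l) = p - l (h(p, l) = -l + p = p - l)
K = -15 (K = -(-15)*(4 - 5) = -(-15)*(-1) = -3*5 = -15)
h(-2, -1)*t(K) = (-2 - 1*(-1))*(-15)**4 = (-2 + 1)*50625 = -1*50625 = -50625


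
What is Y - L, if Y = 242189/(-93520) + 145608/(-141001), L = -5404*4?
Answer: 40712821213853/1883773360 ≈ 21612.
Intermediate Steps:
L = -21616
Y = -6823735907/1883773360 (Y = 242189*(-1/93520) + 145608*(-1/141001) = -242189/93520 - 145608/141001 = -6823735907/1883773360 ≈ -3.6224)
Y - L = -6823735907/1883773360 - 1*(-21616) = -6823735907/1883773360 + 21616 = 40712821213853/1883773360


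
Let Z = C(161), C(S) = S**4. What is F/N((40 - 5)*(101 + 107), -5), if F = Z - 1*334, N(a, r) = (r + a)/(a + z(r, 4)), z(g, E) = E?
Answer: 1631368118196/2425 ≈ 6.7273e+8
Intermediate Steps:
Z = 671898241 (Z = 161**4 = 671898241)
N(a, r) = (a + r)/(4 + a) (N(a, r) = (r + a)/(a + 4) = (a + r)/(4 + a))
F = 671897907 (F = 671898241 - 1*334 = 671898241 - 334 = 671897907)
F/N((40 - 5)*(101 + 107), -5) = 671897907/((((40 - 5)*(101 + 107) - 5)/(4 + (40 - 5)*(101 + 107)))) = 671897907/(((35*208 - 5)/(4 + 35*208))) = 671897907/(((7280 - 5)/(4 + 7280))) = 671897907/((7275/7284)) = 671897907/(((1/7284)*7275)) = 671897907/(2425/2428) = 671897907*(2428/2425) = 1631368118196/2425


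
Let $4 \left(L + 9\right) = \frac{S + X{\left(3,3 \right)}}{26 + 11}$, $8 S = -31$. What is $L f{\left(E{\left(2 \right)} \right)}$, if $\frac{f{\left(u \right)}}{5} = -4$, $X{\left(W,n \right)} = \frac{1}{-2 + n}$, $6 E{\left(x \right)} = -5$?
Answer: $\frac{53395}{296} \approx 180.39$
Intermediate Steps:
$E{\left(x \right)} = - \frac{5}{6}$ ($E{\left(x \right)} = \frac{1}{6} \left(-5\right) = - \frac{5}{6}$)
$S = - \frac{31}{8}$ ($S = \frac{1}{8} \left(-31\right) = - \frac{31}{8} \approx -3.875$)
$f{\left(u \right)} = -20$ ($f{\left(u \right)} = 5 \left(-4\right) = -20$)
$L = - \frac{10679}{1184}$ ($L = -9 + \frac{\left(- \frac{31}{8} + \frac{1}{-2 + 3}\right) \frac{1}{26 + 11}}{4} = -9 + \frac{\left(- \frac{31}{8} + 1^{-1}\right) \frac{1}{37}}{4} = -9 + \frac{\left(- \frac{31}{8} + 1\right) \frac{1}{37}}{4} = -9 + \frac{\left(- \frac{23}{8}\right) \frac{1}{37}}{4} = -9 + \frac{1}{4} \left(- \frac{23}{296}\right) = -9 - \frac{23}{1184} = - \frac{10679}{1184} \approx -9.0194$)
$L f{\left(E{\left(2 \right)} \right)} = \left(- \frac{10679}{1184}\right) \left(-20\right) = \frac{53395}{296}$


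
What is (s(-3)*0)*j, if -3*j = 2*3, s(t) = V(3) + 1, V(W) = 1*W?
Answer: 0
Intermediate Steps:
V(W) = W
s(t) = 4 (s(t) = 3 + 1 = 4)
j = -2 (j = -2*3/3 = -1/3*6 = -2)
(s(-3)*0)*j = (4*0)*(-2) = 0*(-2) = 0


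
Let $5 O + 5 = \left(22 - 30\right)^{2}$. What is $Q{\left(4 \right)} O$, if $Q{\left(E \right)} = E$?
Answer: $\frac{236}{5} \approx 47.2$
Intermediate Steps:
$O = \frac{59}{5}$ ($O = -1 + \frac{\left(22 - 30\right)^{2}}{5} = -1 + \frac{\left(-8\right)^{2}}{5} = -1 + \frac{1}{5} \cdot 64 = -1 + \frac{64}{5} = \frac{59}{5} \approx 11.8$)
$Q{\left(4 \right)} O = 4 \cdot \frac{59}{5} = \frac{236}{5}$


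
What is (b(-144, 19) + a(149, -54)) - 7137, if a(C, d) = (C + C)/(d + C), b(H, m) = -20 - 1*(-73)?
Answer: -672682/95 ≈ -7080.9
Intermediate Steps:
b(H, m) = 53 (b(H, m) = -20 + 73 = 53)
a(C, d) = 2*C/(C + d) (a(C, d) = (2*C)/(C + d) = 2*C/(C + d))
(b(-144, 19) + a(149, -54)) - 7137 = (53 + 2*149/(149 - 54)) - 7137 = (53 + 2*149/95) - 7137 = (53 + 2*149*(1/95)) - 7137 = (53 + 298/95) - 7137 = 5333/95 - 7137 = -672682/95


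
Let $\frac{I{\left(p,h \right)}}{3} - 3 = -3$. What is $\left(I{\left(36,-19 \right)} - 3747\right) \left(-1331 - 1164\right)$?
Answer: $9348765$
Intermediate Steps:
$I{\left(p,h \right)} = 0$ ($I{\left(p,h \right)} = 9 + 3 \left(-3\right) = 9 - 9 = 0$)
$\left(I{\left(36,-19 \right)} - 3747\right) \left(-1331 - 1164\right) = \left(0 - 3747\right) \left(-1331 - 1164\right) = \left(-3747\right) \left(-2495\right) = 9348765$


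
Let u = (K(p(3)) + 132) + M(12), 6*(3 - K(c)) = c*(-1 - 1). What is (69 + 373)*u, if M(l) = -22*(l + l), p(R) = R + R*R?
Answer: -171938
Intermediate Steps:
p(R) = R + R**2
K(c) = 3 + c/3 (K(c) = 3 - c*(-1 - 1)/6 = 3 - c*(-2)/6 = 3 - (-1)*c/3 = 3 + c/3)
M(l) = -44*l
u = -389 (u = ((3 + (3*(1 + 3))/3) + 132) - 44*12 = ((3 + (3*4)/3) + 132) - 528 = ((3 + (1/3)*12) + 132) - 528 = ((3 + 4) + 132) - 528 = (7 + 132) - 528 = 139 - 528 = -389)
(69 + 373)*u = (69 + 373)*(-389) = 442*(-389) = -171938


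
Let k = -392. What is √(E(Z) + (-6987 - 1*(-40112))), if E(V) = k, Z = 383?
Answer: 3*√3637 ≈ 180.92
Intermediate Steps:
E(V) = -392
√(E(Z) + (-6987 - 1*(-40112))) = √(-392 + (-6987 - 1*(-40112))) = √(-392 + (-6987 + 40112)) = √(-392 + 33125) = √32733 = 3*√3637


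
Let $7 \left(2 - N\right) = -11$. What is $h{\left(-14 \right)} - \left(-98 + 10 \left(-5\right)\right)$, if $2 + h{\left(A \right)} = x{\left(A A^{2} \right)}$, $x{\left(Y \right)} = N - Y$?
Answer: $\frac{20255}{7} \approx 2893.6$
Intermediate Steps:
$N = \frac{25}{7}$ ($N = 2 - - \frac{11}{7} = 2 + \frac{11}{7} = \frac{25}{7} \approx 3.5714$)
$x{\left(Y \right)} = \frac{25}{7} - Y$
$h{\left(A \right)} = \frac{11}{7} - A^{3}$ ($h{\left(A \right)} = -2 - \left(- \frac{25}{7} + A A^{2}\right) = -2 - \left(- \frac{25}{7} + A^{3}\right) = \frac{11}{7} - A^{3}$)
$h{\left(-14 \right)} - \left(-98 + 10 \left(-5\right)\right) = \left(\frac{11}{7} - \left(-14\right)^{3}\right) - \left(-98 + 10 \left(-5\right)\right) = \left(\frac{11}{7} - -2744\right) - \left(-98 - 50\right) = \left(\frac{11}{7} + 2744\right) - -148 = \frac{19219}{7} + 148 = \frac{20255}{7}$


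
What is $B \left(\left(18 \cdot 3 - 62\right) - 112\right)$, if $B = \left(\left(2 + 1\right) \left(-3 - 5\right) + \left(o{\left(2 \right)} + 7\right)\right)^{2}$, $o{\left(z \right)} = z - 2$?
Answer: $-34680$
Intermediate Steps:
$o{\left(z \right)} = -2 + z$
$B = 289$ ($B = \left(\left(2 + 1\right) \left(-3 - 5\right) + \left(\left(-2 + 2\right) + 7\right)\right)^{2} = \left(3 \left(-8\right) + \left(0 + 7\right)\right)^{2} = \left(-24 + 7\right)^{2} = \left(-17\right)^{2} = 289$)
$B \left(\left(18 \cdot 3 - 62\right) - 112\right) = 289 \left(\left(18 \cdot 3 - 62\right) - 112\right) = 289 \left(\left(54 - 62\right) - 112\right) = 289 \left(-8 - 112\right) = 289 \left(-120\right) = -34680$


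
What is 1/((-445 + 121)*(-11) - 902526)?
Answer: -1/898962 ≈ -1.1124e-6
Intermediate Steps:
1/((-445 + 121)*(-11) - 902526) = 1/(-324*(-11) - 902526) = 1/(3564 - 902526) = 1/(-898962) = -1/898962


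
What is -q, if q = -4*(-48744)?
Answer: -194976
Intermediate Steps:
q = 194976
-q = -1*194976 = -194976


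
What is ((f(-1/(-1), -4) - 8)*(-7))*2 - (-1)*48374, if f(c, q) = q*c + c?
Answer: 48528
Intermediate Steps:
f(c, q) = c + c*q (f(c, q) = c*q + c = c + c*q)
((f(-1/(-1), -4) - 8)*(-7))*2 - (-1)*48374 = (((-1/(-1))*(1 - 4) - 8)*(-7))*2 - (-1)*48374 = ((-1*(-1)*(-3) - 8)*(-7))*2 - 1*(-48374) = ((1*(-3) - 8)*(-7))*2 + 48374 = ((-3 - 8)*(-7))*2 + 48374 = -11*(-7)*2 + 48374 = 77*2 + 48374 = 154 + 48374 = 48528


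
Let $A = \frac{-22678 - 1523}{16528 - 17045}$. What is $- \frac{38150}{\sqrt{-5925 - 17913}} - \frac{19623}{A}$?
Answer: $- \frac{3381697}{8067} + \frac{19075 i \sqrt{23838}}{11919} \approx -419.2 + 247.09 i$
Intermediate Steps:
$A = \frac{24201}{517}$ ($A = - \frac{24201}{-517} = \left(-24201\right) \left(- \frac{1}{517}\right) = \frac{24201}{517} \approx 46.81$)
$- \frac{38150}{\sqrt{-5925 - 17913}} - \frac{19623}{A} = - \frac{38150}{\sqrt{-5925 - 17913}} - \frac{19623}{\frac{24201}{517}} = - \frac{38150}{\sqrt{-23838}} - \frac{3381697}{8067} = - \frac{38150}{i \sqrt{23838}} - \frac{3381697}{8067} = - 38150 \left(- \frac{i \sqrt{23838}}{23838}\right) - \frac{3381697}{8067} = \frac{19075 i \sqrt{23838}}{11919} - \frac{3381697}{8067} = - \frac{3381697}{8067} + \frac{19075 i \sqrt{23838}}{11919}$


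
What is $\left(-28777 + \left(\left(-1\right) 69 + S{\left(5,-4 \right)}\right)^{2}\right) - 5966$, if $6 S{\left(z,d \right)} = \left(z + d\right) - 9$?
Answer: $- \frac{268166}{9} \approx -29796.0$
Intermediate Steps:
$S{\left(z,d \right)} = - \frac{3}{2} + \frac{d}{6} + \frac{z}{6}$ ($S{\left(z,d \right)} = \frac{\left(z + d\right) - 9}{6} = \frac{\left(d + z\right) - 9}{6} = \frac{-9 + d + z}{6} = - \frac{3}{2} + \frac{d}{6} + \frac{z}{6}$)
$\left(-28777 + \left(\left(-1\right) 69 + S{\left(5,-4 \right)}\right)^{2}\right) - 5966 = \left(-28777 + \left(\left(-1\right) 69 + \left(- \frac{3}{2} + \frac{1}{6} \left(-4\right) + \frac{1}{6} \cdot 5\right)\right)^{2}\right) - 5966 = \left(-28777 + \left(-69 - \frac{4}{3}\right)^{2}\right) - 5966 = \left(-28777 + \left(- \frac{211}{3}\right)^{2}\right) - 5966 = \left(-28777 + \frac{44521}{9}\right) - 5966 = - \frac{214472}{9} - 5966 = - \frac{268166}{9}$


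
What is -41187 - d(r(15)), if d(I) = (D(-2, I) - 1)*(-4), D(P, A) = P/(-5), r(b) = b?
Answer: -205947/5 ≈ -41189.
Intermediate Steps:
D(P, A) = -P/5 (D(P, A) = P*(-⅕) = -P/5)
d(I) = 12/5 (d(I) = (-⅕*(-2) - 1)*(-4) = (⅖ - 1)*(-4) = -⅗*(-4) = 12/5)
-41187 - d(r(15)) = -41187 - 1*12/5 = -41187 - 12/5 = -205947/5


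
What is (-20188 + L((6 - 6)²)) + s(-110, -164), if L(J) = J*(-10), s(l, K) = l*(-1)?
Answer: -20078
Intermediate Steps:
s(l, K) = -l
L(J) = -10*J
(-20188 + L((6 - 6)²)) + s(-110, -164) = (-20188 - 10*(6 - 6)²) - 1*(-110) = (-20188 - 10*0²) + 110 = (-20188 - 10*0) + 110 = (-20188 + 0) + 110 = -20188 + 110 = -20078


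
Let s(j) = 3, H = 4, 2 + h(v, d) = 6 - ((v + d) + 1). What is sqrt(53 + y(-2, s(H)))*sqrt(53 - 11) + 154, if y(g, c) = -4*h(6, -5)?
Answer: 154 + 3*sqrt(210) ≈ 197.47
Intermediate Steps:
h(v, d) = 3 - d - v (h(v, d) = -2 + (6 - ((v + d) + 1)) = -2 + (6 - ((d + v) + 1)) = -2 + (6 - (1 + d + v)) = -2 + (6 + (-1 - d - v)) = -2 + (5 - d - v) = 3 - d - v)
y(g, c) = -8 (y(g, c) = -4*(3 - 1*(-5) - 1*6) = -4*(3 + 5 - 6) = -4*2 = -8)
sqrt(53 + y(-2, s(H)))*sqrt(53 - 11) + 154 = sqrt(53 - 8)*sqrt(53 - 11) + 154 = sqrt(45)*sqrt(42) + 154 = (3*sqrt(5))*sqrt(42) + 154 = 3*sqrt(210) + 154 = 154 + 3*sqrt(210)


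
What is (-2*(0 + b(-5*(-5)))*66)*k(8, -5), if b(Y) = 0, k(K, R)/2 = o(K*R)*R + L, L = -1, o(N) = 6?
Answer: 0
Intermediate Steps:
k(K, R) = -2 + 12*R (k(K, R) = 2*(6*R - 1) = 2*(-1 + 6*R) = -2 + 12*R)
(-2*(0 + b(-5*(-5)))*66)*k(8, -5) = (-2*(0 + 0)*66)*(-2 + 12*(-5)) = (-2*0*66)*(-2 - 60) = (0*66)*(-62) = 0*(-62) = 0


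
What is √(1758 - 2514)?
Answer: 6*I*√21 ≈ 27.495*I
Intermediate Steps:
√(1758 - 2514) = √(-756) = 6*I*√21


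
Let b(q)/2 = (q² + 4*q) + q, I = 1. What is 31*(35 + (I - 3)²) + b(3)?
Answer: 1257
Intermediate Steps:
b(q) = 2*q² + 10*q (b(q) = 2*((q² + 4*q) + q) = 2*(q² + 5*q) = 2*q² + 10*q)
31*(35 + (I - 3)²) + b(3) = 31*(35 + (1 - 3)²) + 2*3*(5 + 3) = 31*(35 + (-2)²) + 2*3*8 = 31*(35 + 4) + 48 = 31*39 + 48 = 1209 + 48 = 1257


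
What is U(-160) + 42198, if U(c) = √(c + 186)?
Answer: 42198 + √26 ≈ 42203.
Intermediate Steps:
U(c) = √(186 + c)
U(-160) + 42198 = √(186 - 160) + 42198 = √26 + 42198 = 42198 + √26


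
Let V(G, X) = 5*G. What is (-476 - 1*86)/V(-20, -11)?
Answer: 281/50 ≈ 5.6200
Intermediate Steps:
(-476 - 1*86)/V(-20, -11) = (-476 - 1*86)/((5*(-20))) = (-476 - 86)/(-100) = -562*(-1/100) = 281/50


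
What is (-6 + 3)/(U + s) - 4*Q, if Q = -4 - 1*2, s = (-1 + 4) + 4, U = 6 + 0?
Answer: 309/13 ≈ 23.769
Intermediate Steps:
U = 6
s = 7 (s = 3 + 4 = 7)
Q = -6 (Q = -4 - 2 = -6)
(-6 + 3)/(U + s) - 4*Q = (-6 + 3)/(6 + 7) - 4*(-6) = -3/13 + 24 = 309/13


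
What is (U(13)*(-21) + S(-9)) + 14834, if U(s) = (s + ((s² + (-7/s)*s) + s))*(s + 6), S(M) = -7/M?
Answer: -541595/9 ≈ -60177.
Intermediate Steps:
U(s) = (6 + s)*(-7 + s² + 2*s) (U(s) = (s + ((s² - 7) + s))*(6 + s) = (s + ((-7 + s²) + s))*(6 + s) = (s + (-7 + s + s²))*(6 + s) = (-7 + s² + 2*s)*(6 + s) = (6 + s)*(-7 + s² + 2*s))
(U(13)*(-21) + S(-9)) + 14834 = ((-42 + 13³ + 5*13 + 8*13²)*(-21) - 7/(-9)) + 14834 = ((-42 + 2197 + 65 + 8*169)*(-21) - 7*(-⅑)) + 14834 = ((-42 + 2197 + 65 + 1352)*(-21) + 7/9) + 14834 = (3572*(-21) + 7/9) + 14834 = (-75012 + 7/9) + 14834 = -675101/9 + 14834 = -541595/9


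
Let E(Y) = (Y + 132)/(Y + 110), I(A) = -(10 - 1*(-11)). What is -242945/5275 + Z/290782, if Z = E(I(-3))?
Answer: -1257463670117/27302975890 ≈ -46.056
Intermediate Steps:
I(A) = -21 (I(A) = -(10 + 11) = -1*21 = -21)
E(Y) = (132 + Y)/(110 + Y)
Z = 111/89 (Z = (132 - 21)/(110 - 21) = 111/89 ≈ 1.2472)
-242945/5275 + Z/290782 = -242945/5275 + (111/89)/290782 = -242945*1/5275 + (111/89)*(1/290782) = -48589/1055 + 111/25879598 = -1257463670117/27302975890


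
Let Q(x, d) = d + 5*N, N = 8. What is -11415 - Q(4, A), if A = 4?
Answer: -11459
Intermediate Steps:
Q(x, d) = 40 + d (Q(x, d) = d + 5*8 = d + 40 = 40 + d)
-11415 - Q(4, A) = -11415 - (40 + 4) = -11415 - 1*44 = -11415 - 44 = -11459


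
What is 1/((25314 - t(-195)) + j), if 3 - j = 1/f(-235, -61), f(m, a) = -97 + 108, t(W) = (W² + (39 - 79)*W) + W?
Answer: -11/223444 ≈ -4.9229e-5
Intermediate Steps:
t(W) = W² - 39*W (t(W) = (W² - 40*W) + W = W² - 39*W)
f(m, a) = 11
j = 32/11 (j = 3 - 1/11 = 32/11 ≈ 2.9091)
1/((25314 - t(-195)) + j) = 1/((25314 - (-195)*(-39 - 195)) + 32/11) = 1/((25314 - (-195)*(-234)) + 32/11) = 1/((25314 - 1*45630) + 32/11) = 1/((25314 - 45630) + 32/11) = 1/(-20316 + 32/11) = 1/(-223444/11) = -11/223444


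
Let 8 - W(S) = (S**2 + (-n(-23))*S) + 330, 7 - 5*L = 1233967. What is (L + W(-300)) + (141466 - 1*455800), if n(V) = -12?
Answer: -647848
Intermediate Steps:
L = -246792 (L = 7/5 - 1/5*1233967 = 7/5 - 1233967/5 = -246792)
W(S) = -322 - S**2 - 12*S (W(S) = 8 - ((S**2 + (-1*(-12))*S) + 330) = 8 - ((S**2 + 12*S) + 330) = 8 - (330 + S**2 + 12*S) = 8 + (-330 - S**2 - 12*S) = -322 - S**2 - 12*S)
(L + W(-300)) + (141466 - 1*455800) = (-246792 + (-322 - 1*(-300)**2 - 12*(-300))) + (141466 - 1*455800) = (-246792 + (-322 - 1*90000 + 3600)) + (141466 - 455800) = (-246792 + (-322 - 90000 + 3600)) - 314334 = (-246792 - 86722) - 314334 = -333514 - 314334 = -647848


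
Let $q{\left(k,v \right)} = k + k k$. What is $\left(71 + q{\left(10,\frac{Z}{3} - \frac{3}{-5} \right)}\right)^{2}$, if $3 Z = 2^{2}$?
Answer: $32761$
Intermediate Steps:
$Z = \frac{4}{3}$ ($Z = \frac{2^{2}}{3} = \frac{1}{3} \cdot 4 = \frac{4}{3} \approx 1.3333$)
$q{\left(k,v \right)} = k + k^{2}$
$\left(71 + q{\left(10,\frac{Z}{3} - \frac{3}{-5} \right)}\right)^{2} = \left(71 + 10 \left(1 + 10\right)\right)^{2} = \left(71 + 10 \cdot 11\right)^{2} = \left(71 + 110\right)^{2} = 181^{2} = 32761$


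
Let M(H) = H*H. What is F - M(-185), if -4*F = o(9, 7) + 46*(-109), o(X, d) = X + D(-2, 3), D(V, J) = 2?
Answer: -131897/4 ≈ -32974.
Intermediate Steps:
M(H) = H²
o(X, d) = 2 + X (o(X, d) = X + 2 = 2 + X)
F = 5003/4 (F = -((2 + 9) + 46*(-109))/4 = -(11 - 5014)/4 = -¼*(-5003) = 5003/4 ≈ 1250.8)
F - M(-185) = 5003/4 - 1*(-185)² = 5003/4 - 1*34225 = 5003/4 - 34225 = -131897/4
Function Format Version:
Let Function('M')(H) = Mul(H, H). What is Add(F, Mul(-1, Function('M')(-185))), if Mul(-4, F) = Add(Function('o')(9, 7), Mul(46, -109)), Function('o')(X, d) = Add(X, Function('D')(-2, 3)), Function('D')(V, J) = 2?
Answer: Rational(-131897, 4) ≈ -32974.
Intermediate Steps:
Function('M')(H) = Pow(H, 2)
Function('o')(X, d) = Add(2, X) (Function('o')(X, d) = Add(X, 2) = Add(2, X))
F = Rational(5003, 4) (F = Mul(Rational(-1, 4), Add(Add(2, 9), Mul(46, -109))) = Mul(Rational(-1, 4), Add(11, -5014)) = Mul(Rational(-1, 4), -5003) = Rational(5003, 4) ≈ 1250.8)
Add(F, Mul(-1, Function('M')(-185))) = Add(Rational(5003, 4), Mul(-1, Pow(-185, 2))) = Add(Rational(5003, 4), Mul(-1, 34225)) = Add(Rational(5003, 4), -34225) = Rational(-131897, 4)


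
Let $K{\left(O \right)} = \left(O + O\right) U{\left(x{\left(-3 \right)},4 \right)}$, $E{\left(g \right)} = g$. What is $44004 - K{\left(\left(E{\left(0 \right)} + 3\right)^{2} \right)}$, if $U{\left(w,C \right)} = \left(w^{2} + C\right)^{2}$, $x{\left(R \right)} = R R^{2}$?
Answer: $-9627198$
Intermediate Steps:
$x{\left(R \right)} = R^{3}$
$U{\left(w,C \right)} = \left(C + w^{2}\right)^{2}$
$K{\left(O \right)} = 1074578 O$ ($K{\left(O \right)} = \left(O + O\right) \left(4 + \left(\left(-3\right)^{3}\right)^{2}\right)^{2} = 2 O \left(4 + \left(-27\right)^{2}\right)^{2} = 2 O \left(4 + 729\right)^{2} = 2 O 733^{2} = 2 O 537289 = 1074578 O$)
$44004 - K{\left(\left(E{\left(0 \right)} + 3\right)^{2} \right)} = 44004 - 1074578 \left(0 + 3\right)^{2} = 44004 - 1074578 \cdot 3^{2} = 44004 - 1074578 \cdot 9 = 44004 - 9671202 = -9627198$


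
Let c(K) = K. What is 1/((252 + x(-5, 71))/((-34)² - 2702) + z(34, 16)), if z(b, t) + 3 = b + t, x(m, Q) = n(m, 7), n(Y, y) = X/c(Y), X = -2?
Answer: 3865/181024 ≈ 0.021351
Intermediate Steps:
n(Y, y) = -2/Y
x(m, Q) = -2/m
z(b, t) = -3 + b + t (z(b, t) = -3 + (b + t) = -3 + b + t)
1/((252 + x(-5, 71))/((-34)² - 2702) + z(34, 16)) = 1/((252 - 2/(-5))/((-34)² - 2702) + (-3 + 34 + 16)) = 1/((252 - 2*(-⅕))/(1156 - 2702) + 47) = 1/((252 + ⅖)/(-1546) + 47) = 1/((1262/5)*(-1/1546) + 47) = 1/(-631/3865 + 47) = 1/(181024/3865) = 3865/181024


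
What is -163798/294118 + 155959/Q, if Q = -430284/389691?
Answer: -2979222119157929/21092378252 ≈ -1.4125e+5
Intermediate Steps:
Q = -143428/129897 (Q = -430284*1/389691 = -143428/129897 ≈ -1.1042)
-163798/294118 + 155959/Q = -163798/294118 + 155959/(-143428/129897) = -163798*1/294118 + 155959*(-129897/143428) = -81899/147059 - 20258606223/143428 = -2979222119157929/21092378252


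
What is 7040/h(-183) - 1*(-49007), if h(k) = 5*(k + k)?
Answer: 8967577/183 ≈ 49003.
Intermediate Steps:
h(k) = 10*k (h(k) = 5*(2*k) = 10*k)
7040/h(-183) - 1*(-49007) = 7040/((10*(-183))) - 1*(-49007) = 7040/(-1830) + 49007 = 7040*(-1/1830) + 49007 = -704/183 + 49007 = 8967577/183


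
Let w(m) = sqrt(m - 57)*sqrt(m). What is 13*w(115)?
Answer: 13*sqrt(6670) ≈ 1061.7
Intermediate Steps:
w(m) = sqrt(m)*sqrt(-57 + m) (w(m) = sqrt(-57 + m)*sqrt(m) = sqrt(m)*sqrt(-57 + m))
13*w(115) = 13*(sqrt(115)*sqrt(-57 + 115)) = 13*(sqrt(115)*sqrt(58)) = 13*sqrt(6670)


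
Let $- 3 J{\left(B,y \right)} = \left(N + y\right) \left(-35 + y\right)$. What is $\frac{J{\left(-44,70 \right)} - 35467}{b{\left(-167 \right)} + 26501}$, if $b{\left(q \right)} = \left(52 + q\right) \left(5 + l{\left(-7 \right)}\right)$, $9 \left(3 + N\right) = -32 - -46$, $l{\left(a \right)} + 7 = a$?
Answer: $- \frac{244801}{185868} \approx -1.3171$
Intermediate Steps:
$l{\left(a \right)} = -7 + a$
$N = - \frac{13}{9}$ ($N = -3 + \frac{-32 - -46}{9} = -3 + \frac{-32 + 46}{9} = -3 + \frac{1}{9} \cdot 14 = -3 + \frac{14}{9} = - \frac{13}{9} \approx -1.4444$)
$J{\left(B,y \right)} = - \frac{\left(-35 + y\right) \left(- \frac{13}{9} + y\right)}{3}$ ($J{\left(B,y \right)} = - \frac{\left(- \frac{13}{9} + y\right) \left(-35 + y\right)}{3} = - \frac{\left(-35 + y\right) \left(- \frac{13}{9} + y\right)}{3}$)
$b{\left(q \right)} = -468 - 9 q$ ($b{\left(q \right)} = \left(52 + q\right) \left(5 - 14\right) = \left(52 + q\right) \left(-9\right) = -468 - 9 q$)
$\frac{J{\left(-44,70 \right)} - 35467}{b{\left(-167 \right)} + 26501} = \frac{\left(- \frac{455}{27} - \frac{70^{2}}{3} + \frac{328}{27} \cdot 70\right) - 35467}{\left(-468 - -1503\right) + 26501} = \frac{\left(- \frac{455}{27} - \frac{4900}{3} + \frac{22960}{27}\right) - 35467}{\left(-468 + 1503\right) + 26501} = \frac{\left(- \frac{455}{27} - \frac{4900}{3} + \frac{22960}{27}\right) - 35467}{1035 + 26501} = \frac{- \frac{21595}{27} - 35467}{27536} = \left(- \frac{979204}{27}\right) \frac{1}{27536} = - \frac{244801}{185868}$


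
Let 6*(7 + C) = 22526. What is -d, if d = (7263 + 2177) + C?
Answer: -39562/3 ≈ -13187.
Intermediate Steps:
C = 11242/3 (C = -7 + (⅙)*22526 = -7 + 11263/3 = 11242/3 ≈ 3747.3)
d = 39562/3 (d = (7263 + 2177) + 11242/3 = 9440 + 11242/3 = 39562/3 ≈ 13187.)
-d = -1*39562/3 = -39562/3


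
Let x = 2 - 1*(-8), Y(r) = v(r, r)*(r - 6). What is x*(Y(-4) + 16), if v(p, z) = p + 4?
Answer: 160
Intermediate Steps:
v(p, z) = 4 + p
Y(r) = (-6 + r)*(4 + r) (Y(r) = (4 + r)*(r - 6) = (4 + r)*(-6 + r) = (-6 + r)*(4 + r))
x = 10 (x = 2 + 8 = 10)
x*(Y(-4) + 16) = 10*((-6 - 4)*(4 - 4) + 16) = 10*(-10*0 + 16) = 10*(0 + 16) = 10*16 = 160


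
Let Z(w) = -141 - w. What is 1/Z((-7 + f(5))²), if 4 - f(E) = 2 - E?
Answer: -1/141 ≈ -0.0070922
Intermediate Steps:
f(E) = 2 + E (f(E) = 4 - (2 - E) = 4 + (-2 + E) = 2 + E)
1/Z((-7 + f(5))²) = 1/(-141 - (-7 + (2 + 5))²) = 1/(-141 - (-7 + 7)²) = 1/(-141 - 1*0²) = 1/(-141 - 1*0) = 1/(-141 + 0) = 1/(-141) = -1/141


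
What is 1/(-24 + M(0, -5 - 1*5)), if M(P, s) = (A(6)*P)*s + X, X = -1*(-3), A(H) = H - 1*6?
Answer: -1/21 ≈ -0.047619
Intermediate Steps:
A(H) = -6 + H (A(H) = H - 6 = -6 + H)
X = 3
M(P, s) = 3 (M(P, s) = ((-6 + 6)*P)*s + 3 = (0*P)*s + 3 = 0*s + 3 = 0 + 3 = 3)
1/(-24 + M(0, -5 - 1*5)) = 1/(-24 + 3) = 1/(-21) = -1/21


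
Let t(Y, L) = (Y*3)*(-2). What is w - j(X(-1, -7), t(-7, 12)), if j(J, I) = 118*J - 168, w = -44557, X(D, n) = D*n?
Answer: -45215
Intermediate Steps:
t(Y, L) = -6*Y (t(Y, L) = (3*Y)*(-2) = -6*Y)
j(J, I) = -168 + 118*J
w - j(X(-1, -7), t(-7, 12)) = -44557 - (-168 + 118*(-1*(-7))) = -44557 - (-168 + 118*7) = -44557 - (-168 + 826) = -44557 - 1*658 = -44557 - 658 = -45215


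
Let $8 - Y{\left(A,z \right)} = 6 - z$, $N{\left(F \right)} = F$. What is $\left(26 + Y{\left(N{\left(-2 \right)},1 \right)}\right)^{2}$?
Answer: $841$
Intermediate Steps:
$Y{\left(A,z \right)} = 2 + z$ ($Y{\left(A,z \right)} = 8 - \left(6 - z\right) = 8 + \left(-6 + z\right) = 2 + z$)
$\left(26 + Y{\left(N{\left(-2 \right)},1 \right)}\right)^{2} = \left(26 + \left(2 + 1\right)\right)^{2} = \left(26 + 3\right)^{2} = 29^{2} = 841$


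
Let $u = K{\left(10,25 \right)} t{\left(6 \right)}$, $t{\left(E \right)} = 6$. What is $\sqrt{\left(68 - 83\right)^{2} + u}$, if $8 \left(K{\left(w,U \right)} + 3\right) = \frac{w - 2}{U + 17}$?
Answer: $\frac{5 \sqrt{406}}{7} \approx 14.392$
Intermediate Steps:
$K{\left(w,U \right)} = -3 + \frac{-2 + w}{8 \left(17 + U\right)}$ ($K{\left(w,U \right)} = -3 + \frac{\left(w - 2\right) \frac{1}{U + 17}}{8} = -3 + \frac{\left(-2 + w\right) \frac{1}{17 + U}}{8} = -3 + \frac{\frac{1}{17 + U} \left(-2 + w\right)}{8} = -3 + \frac{-2 + w}{8 \left(17 + U\right)}$)
$u = - \frac{125}{7}$ ($u = \frac{-410 + 10 - 600}{8 \left(17 + 25\right)} 6 = \frac{-410 + 10 - 600}{8 \cdot 42} \cdot 6 = \frac{1}{8} \cdot \frac{1}{42} \left(-1000\right) 6 = \left(- \frac{125}{42}\right) 6 = - \frac{125}{7} \approx -17.857$)
$\sqrt{\left(68 - 83\right)^{2} + u} = \sqrt{\left(68 - 83\right)^{2} - \frac{125}{7}} = \sqrt{\left(-15\right)^{2} - \frac{125}{7}} = \sqrt{225 - \frac{125}{7}} = \sqrt{\frac{1450}{7}} = \frac{5 \sqrt{406}}{7}$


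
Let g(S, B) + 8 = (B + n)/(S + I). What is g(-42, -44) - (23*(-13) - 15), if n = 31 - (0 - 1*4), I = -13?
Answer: 16839/55 ≈ 306.16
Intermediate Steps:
n = 35 (n = 31 - (0 - 4) = 31 - 1*(-4) = 31 + 4 = 35)
g(S, B) = -8 + (35 + B)/(-13 + S) (g(S, B) = -8 + (B + 35)/(S - 13) = -8 + (35 + B)/(-13 + S))
g(-42, -44) - (23*(-13) - 15) = (139 - 44 - 8*(-42))/(-13 - 42) - (23*(-13) - 15) = (139 - 44 + 336)/(-55) - (-299 - 15) = -1/55*431 - 1*(-314) = -431/55 + 314 = 16839/55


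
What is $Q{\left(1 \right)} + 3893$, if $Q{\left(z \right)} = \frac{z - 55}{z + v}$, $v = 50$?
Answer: $\frac{66163}{17} \approx 3891.9$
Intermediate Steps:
$Q{\left(z \right)} = \frac{-55 + z}{50 + z}$ ($Q{\left(z \right)} = \frac{z - 55}{z + 50} = \frac{-55 + z}{50 + z}$)
$Q{\left(1 \right)} + 3893 = \frac{-55 + 1}{50 + 1} + 3893 = \frac{1}{51} \left(-54\right) + 3893 = - \frac{18}{17} + 3893 = \frac{66163}{17}$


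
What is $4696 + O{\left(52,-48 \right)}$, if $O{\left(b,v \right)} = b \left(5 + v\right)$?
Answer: $2460$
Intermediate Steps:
$4696 + O{\left(52,-48 \right)} = 4696 + 52 \left(5 - 48\right) = 4696 + 52 \left(-43\right) = 4696 - 2236 = 2460$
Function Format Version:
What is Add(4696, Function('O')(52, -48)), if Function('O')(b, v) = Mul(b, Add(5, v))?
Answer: 2460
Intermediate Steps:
Add(4696, Function('O')(52, -48)) = Add(4696, Mul(52, Add(5, -48))) = Add(4696, Mul(52, -43)) = Add(4696, -2236) = 2460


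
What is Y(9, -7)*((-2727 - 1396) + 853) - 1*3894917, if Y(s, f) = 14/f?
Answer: -3888377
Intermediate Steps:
Y(9, -7)*((-2727 - 1396) + 853) - 1*3894917 = (14/(-7))*((-2727 - 1396) + 853) - 1*3894917 = (14*(-⅐))*(-4123 + 853) - 3894917 = -2*(-3270) - 3894917 = 6540 - 3894917 = -3888377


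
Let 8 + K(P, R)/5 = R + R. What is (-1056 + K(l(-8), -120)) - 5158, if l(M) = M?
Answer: -7454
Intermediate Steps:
K(P, R) = -40 + 10*R (K(P, R) = -40 + 5*(R + R) = -40 + 5*(2*R) = -40 + 10*R)
(-1056 + K(l(-8), -120)) - 5158 = (-1056 + (-40 + 10*(-120))) - 5158 = (-1056 + (-40 - 1200)) - 5158 = (-1056 - 1240) - 5158 = -2296 - 5158 = -7454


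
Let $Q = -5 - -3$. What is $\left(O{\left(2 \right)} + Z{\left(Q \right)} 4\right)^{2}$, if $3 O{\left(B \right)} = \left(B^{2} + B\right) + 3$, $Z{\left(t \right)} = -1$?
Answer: $1$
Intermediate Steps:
$Q = -2$ ($Q = -5 + 3 = -2$)
$O{\left(B \right)} = 1 + \frac{B}{3} + \frac{B^{2}}{3}$ ($O{\left(B \right)} = \frac{\left(B^{2} + B\right) + 3}{3} = \frac{\left(B + B^{2}\right) + 3}{3} = \frac{3 + B + B^{2}}{3} = 1 + \frac{B}{3} + \frac{B^{2}}{3}$)
$\left(O{\left(2 \right)} + Z{\left(Q \right)} 4\right)^{2} = \left(\left(1 + \frac{1}{3} \cdot 2 + \frac{2^{2}}{3}\right) - 4\right)^{2} = \left(\left(1 + \frac{2}{3} + \frac{1}{3} \cdot 4\right) - 4\right)^{2} = \left(\left(1 + \frac{2}{3} + \frac{4}{3}\right) - 4\right)^{2} = \left(3 - 4\right)^{2} = \left(-1\right)^{2} = 1$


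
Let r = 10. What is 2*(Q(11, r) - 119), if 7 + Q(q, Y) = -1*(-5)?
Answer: -242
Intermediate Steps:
Q(q, Y) = -2 (Q(q, Y) = -7 - 1*(-5) = -7 + 5 = -2)
2*(Q(11, r) - 119) = 2*(-2 - 119) = 2*(-121) = -242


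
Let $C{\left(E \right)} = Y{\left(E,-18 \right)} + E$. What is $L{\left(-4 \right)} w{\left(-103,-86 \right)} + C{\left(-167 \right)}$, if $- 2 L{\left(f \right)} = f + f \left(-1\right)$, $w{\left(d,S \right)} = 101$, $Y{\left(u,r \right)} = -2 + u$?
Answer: $-336$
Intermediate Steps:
$L{\left(f \right)} = 0$ ($L{\left(f \right)} = - \frac{f + f \left(-1\right)}{2} = - \frac{f - f}{2} = \left(- \frac{1}{2}\right) 0 = 0$)
$C{\left(E \right)} = -2 + 2 E$ ($C{\left(E \right)} = \left(-2 + E\right) + E = -2 + 2 E$)
$L{\left(-4 \right)} w{\left(-103,-86 \right)} + C{\left(-167 \right)} = 0 \cdot 101 + \left(-2 + 2 \left(-167\right)\right) = 0 - 336 = -336$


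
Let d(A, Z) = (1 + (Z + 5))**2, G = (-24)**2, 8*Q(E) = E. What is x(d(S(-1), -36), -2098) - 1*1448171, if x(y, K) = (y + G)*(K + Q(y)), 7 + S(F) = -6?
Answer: -4378769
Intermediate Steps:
Q(E) = E/8
G = 576
S(F) = -13 (S(F) = -7 - 6 = -13)
d(A, Z) = (6 + Z)**2 (d(A, Z) = (1 + (5 + Z))**2 = (6 + Z)**2)
x(y, K) = (576 + y)*(K + y/8) (x(y, K) = (y + 576)*(K + y/8) = (576 + y)*(K + y/8))
x(d(S(-1), -36), -2098) - 1*1448171 = (72*(6 - 36)**2 + 576*(-2098) + ((6 - 36)**2)**2/8 - 2098*(6 - 36)**2) - 1*1448171 = (72*(-30)**2 - 1208448 + ((-30)**2)**2/8 - 2098*(-30)**2) - 1448171 = (72*900 - 1208448 + (1/8)*900**2 - 2098*900) - 1448171 = (64800 - 1208448 + (1/8)*810000 - 1888200) - 1448171 = (64800 - 1208448 + 101250 - 1888200) - 1448171 = -2930598 - 1448171 = -4378769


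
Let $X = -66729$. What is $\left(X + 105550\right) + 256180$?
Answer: $295001$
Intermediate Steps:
$\left(X + 105550\right) + 256180 = \left(-66729 + 105550\right) + 256180 = 38821 + 256180 = 295001$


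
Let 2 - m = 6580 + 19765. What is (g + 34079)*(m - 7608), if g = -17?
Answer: -1156438962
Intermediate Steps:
m = -26343 (m = 2 - (6580 + 19765) = 2 - 1*26345 = 2 - 26345 = -26343)
(g + 34079)*(m - 7608) = (-17 + 34079)*(-26343 - 7608) = 34062*(-33951) = -1156438962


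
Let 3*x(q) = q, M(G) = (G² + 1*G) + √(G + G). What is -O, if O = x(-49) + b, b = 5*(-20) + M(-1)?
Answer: 349/3 - I*√2 ≈ 116.33 - 1.4142*I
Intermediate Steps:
M(G) = G + G² + √2*√G (M(G) = (G² + G) + √(2*G) = (G + G²) + √2*√G = G + G² + √2*√G)
x(q) = q/3
b = -100 + I*√2 (b = 5*(-20) + (-1 + (-1)² + √2*√(-1)) = -100 + (-1 + 1 + √2*I) = -100 + (-1 + 1 + I*√2) = -100 + I*√2 ≈ -100.0 + 1.4142*I)
O = -349/3 + I*√2 (O = (⅓)*(-49) + (-100 + I*√2) = -49/3 + (-100 + I*√2) = -349/3 + I*√2 ≈ -116.33 + 1.4142*I)
-O = -(-349/3 + I*√2) = 349/3 - I*√2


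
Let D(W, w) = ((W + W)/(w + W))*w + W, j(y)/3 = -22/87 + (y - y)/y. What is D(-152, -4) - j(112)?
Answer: -179870/1131 ≈ -159.04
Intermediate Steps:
j(y) = -22/29 (j(y) = 3*(-22/87 + (y - y)/y) = 3*(-22*1/87 + 0/y) = 3*(-22/87 + 0) = 3*(-22/87) = -22/29)
D(W, w) = W + 2*W*w/(W + w) (D(W, w) = ((2*W)/(W + w))*w + W = (2*W/(W + w))*w + W = 2*W*w/(W + w) + W = W + 2*W*w/(W + w))
D(-152, -4) - j(112) = -152*(-152 + 3*(-4))/(-152 - 4) - 1*(-22/29) = -152*(-152 - 12)/(-156) + 22/29 = -152*(-1/156)*(-164) + 22/29 = -6232/39 + 22/29 = -179870/1131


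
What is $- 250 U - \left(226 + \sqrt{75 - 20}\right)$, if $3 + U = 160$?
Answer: $-39476 - \sqrt{55} \approx -39483.0$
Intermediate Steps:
$U = 157$ ($U = -3 + 160 = 157$)
$- 250 U - \left(226 + \sqrt{75 - 20}\right) = \left(-250\right) 157 - \left(226 + \sqrt{75 - 20}\right) = -39250 - \left(226 + \sqrt{55}\right) = -39476 - \sqrt{55}$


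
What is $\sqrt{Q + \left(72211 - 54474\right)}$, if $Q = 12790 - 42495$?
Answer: $8 i \sqrt{187} \approx 109.4 i$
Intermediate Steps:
$Q = -29705$
$\sqrt{Q + \left(72211 - 54474\right)} = \sqrt{-29705 + \left(72211 - 54474\right)} = \sqrt{-29705 + 17737} = \sqrt{-11968} = 8 i \sqrt{187}$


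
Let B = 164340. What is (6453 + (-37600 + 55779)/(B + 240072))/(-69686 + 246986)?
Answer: 521937763/14340449520 ≈ 0.036396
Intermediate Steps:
(6453 + (-37600 + 55779)/(B + 240072))/(-69686 + 246986) = (6453 + (-37600 + 55779)/(164340 + 240072))/(-69686 + 246986) = (6453 + 18179/404412)/177300 = (6453 + 18179*(1/404412))*(1/177300) = (6453 + 18179/404412)*(1/177300) = (2609688815/404412)*(1/177300) = 521937763/14340449520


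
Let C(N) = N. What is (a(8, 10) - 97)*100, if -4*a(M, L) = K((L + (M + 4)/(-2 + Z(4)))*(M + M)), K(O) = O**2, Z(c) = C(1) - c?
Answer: -379364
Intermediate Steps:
Z(c) = 1 - c
a(M, L) = -M**2*(-4/5 + L - M/5)**2 (a(M, L) = -(L + (M + 4)/(-2 + (1 - 1*4)))**2*(M + M)**2/4 = -4*M**2*(L + (4 + M)/(-2 + (1 - 4)))**2/4 = -4*M**2*(L + (4 + M)/(-2 - 3))**2/4 = -4*M**2*(L + (4 + M)/(-5))**2/4 = -4*M**2*(L + (4 + M)*(-1/5))**2/4 = -4*M**2*(L + (-4/5 - M/5))**2/4 = -4*M**2*(-4/5 + L - M/5)**2/4 = -M**2*(-4/5 + L - M/5)**2)
(a(8, 10) - 97)*100 = (-1/25*8**2*(4 + 8 - 5*10)**2 - 97)*100 = (-1/25*64*(4 + 8 - 50)**2 - 97)*100 = (-1/25*64*(-38)**2 - 97)*100 = (-1/25*64*1444 - 97)*100 = (-92416/25 - 97)*100 = -94841/25*100 = -379364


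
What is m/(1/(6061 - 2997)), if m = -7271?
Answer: -22278344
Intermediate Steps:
m/(1/(6061 - 2997)) = -7271/(1/(6061 - 2997)) = -7271/(1/3064) = -7271/1/3064 = -7271*3064 = -22278344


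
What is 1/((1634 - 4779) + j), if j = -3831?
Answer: -1/6976 ≈ -0.00014335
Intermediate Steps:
1/((1634 - 4779) + j) = 1/((1634 - 4779) - 3831) = 1/(-3145 - 3831) = 1/(-6976) = -1/6976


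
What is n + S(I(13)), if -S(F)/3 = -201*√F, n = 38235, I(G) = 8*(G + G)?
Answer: 38235 + 2412*√13 ≈ 46932.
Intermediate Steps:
I(G) = 16*G (I(G) = 8*(2*G) = 16*G)
S(F) = 603*√F (S(F) = -(-603)*√F = 603*√F)
n + S(I(13)) = 38235 + 603*√(16*13) = 38235 + 603*√208 = 38235 + 603*(4*√13) = 38235 + 2412*√13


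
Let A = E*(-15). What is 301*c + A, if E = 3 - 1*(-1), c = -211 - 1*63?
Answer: -82534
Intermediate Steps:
c = -274 (c = -211 - 63 = -274)
E = 4 (E = 3 + 1 = 4)
A = -60 (A = 4*(-15) = -60)
301*c + A = 301*(-274) - 60 = -82474 - 60 = -82534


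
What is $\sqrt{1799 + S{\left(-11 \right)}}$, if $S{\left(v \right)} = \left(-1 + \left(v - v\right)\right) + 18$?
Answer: $2 \sqrt{454} \approx 42.615$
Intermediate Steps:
$S{\left(v \right)} = 17$ ($S{\left(v \right)} = \left(-1 + 0\right) + 18 = -1 + 18 = 17$)
$\sqrt{1799 + S{\left(-11 \right)}} = \sqrt{1799 + 17} = \sqrt{1816} = 2 \sqrt{454}$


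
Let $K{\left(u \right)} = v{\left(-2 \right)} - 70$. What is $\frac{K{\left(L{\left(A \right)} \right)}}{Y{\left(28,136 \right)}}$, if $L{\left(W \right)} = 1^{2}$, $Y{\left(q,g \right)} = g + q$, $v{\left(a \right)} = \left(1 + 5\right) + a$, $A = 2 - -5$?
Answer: $- \frac{33}{82} \approx -0.40244$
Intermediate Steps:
$A = 7$ ($A = 2 + 5 = 7$)
$v{\left(a \right)} = 6 + a$
$L{\left(W \right)} = 1$
$K{\left(u \right)} = -66$ ($K{\left(u \right)} = \left(6 - 2\right) - 70 = 4 - 70 = -66$)
$\frac{K{\left(L{\left(A \right)} \right)}}{Y{\left(28,136 \right)}} = - \frac{66}{136 + 28} = - \frac{66}{164} = \left(-66\right) \frac{1}{164} = - \frac{33}{82}$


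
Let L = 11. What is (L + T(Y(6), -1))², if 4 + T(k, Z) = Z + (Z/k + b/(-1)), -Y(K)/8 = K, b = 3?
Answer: 21025/2304 ≈ 9.1254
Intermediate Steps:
Y(K) = -8*K
T(k, Z) = -7 + Z + Z/k (T(k, Z) = -4 + (Z + (Z/k + 3/(-1))) = -4 + (Z + (Z/k + 3*(-1))) = -4 + (Z + (Z/k - 3)) = -4 + (Z + (-3 + Z/k)) = -4 + (-3 + Z + Z/k) = -7 + Z + Z/k)
(L + T(Y(6), -1))² = (11 + (-7 - 1 - 1/((-8*6))))² = (11 + (-7 - 1 - 1/(-48)))² = (11 + (-7 - 1 - 1*(-1/48)))² = (11 + (-7 - 1 + 1/48))² = (11 - 383/48)² = (145/48)² = 21025/2304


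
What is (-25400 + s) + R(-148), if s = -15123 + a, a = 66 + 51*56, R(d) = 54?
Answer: -37547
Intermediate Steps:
a = 2922 (a = 66 + 2856 = 2922)
s = -12201 (s = -15123 + 2922 = -12201)
(-25400 + s) + R(-148) = (-25400 - 12201) + 54 = -37601 + 54 = -37547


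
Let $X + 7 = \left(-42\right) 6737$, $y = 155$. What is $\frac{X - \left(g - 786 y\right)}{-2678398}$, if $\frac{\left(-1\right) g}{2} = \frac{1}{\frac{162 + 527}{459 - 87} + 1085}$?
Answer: $\frac{65146712735}{1082900416982} \approx 0.060159$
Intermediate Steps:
$X = -282961$ ($X = -7 - 282954 = -282961$)
$g = - \frac{744}{404309}$ ($g = - \frac{2}{\frac{162 + 527}{459 - 87} + 1085} = - \frac{2}{\frac{689}{372} + 1085} = - \frac{2}{\frac{404309}{372}} = \left(-2\right) \frac{372}{404309} = - \frac{744}{404309} \approx -0.0018402$)
$\frac{X - \left(g - 786 y\right)}{-2678398} = \frac{-282961 - \left(- \frac{744}{404309} - 121830\right)}{-2678398} = \left(-282961 - \left(- \frac{744}{404309} - 121830\right)\right) \left(- \frac{1}{2678398}\right) = \left(-282961 - - \frac{49256966214}{404309}\right) \left(- \frac{1}{2678398}\right) = \left(-282961 + \frac{49256966214}{404309}\right) \left(- \frac{1}{2678398}\right) = \left(- \frac{65146712735}{404309}\right) \left(- \frac{1}{2678398}\right) = \frac{65146712735}{1082900416982}$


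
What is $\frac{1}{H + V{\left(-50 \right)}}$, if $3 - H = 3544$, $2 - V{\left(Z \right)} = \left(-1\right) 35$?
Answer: $- \frac{1}{3504} \approx -0.00028539$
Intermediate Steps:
$V{\left(Z \right)} = 37$ ($V{\left(Z \right)} = 2 - \left(-1\right) 35 = 2 - -35 = 2 + 35 = 37$)
$H = -3541$ ($H = 3 - 3544 = -3541$)
$\frac{1}{H + V{\left(-50 \right)}} = \frac{1}{-3541 + 37} = \frac{1}{-3504} = - \frac{1}{3504}$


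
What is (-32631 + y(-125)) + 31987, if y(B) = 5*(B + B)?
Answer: -1894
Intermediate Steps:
y(B) = 10*B (y(B) = 5*(2*B) = 10*B)
(-32631 + y(-125)) + 31987 = (-32631 + 10*(-125)) + 31987 = (-32631 - 1250) + 31987 = -33881 + 31987 = -1894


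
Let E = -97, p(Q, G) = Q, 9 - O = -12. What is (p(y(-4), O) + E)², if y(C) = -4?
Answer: 10201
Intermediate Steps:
O = 21 (O = 9 - 1*(-12) = 9 + 12 = 21)
(p(y(-4), O) + E)² = (-4 - 97)² = (-101)² = 10201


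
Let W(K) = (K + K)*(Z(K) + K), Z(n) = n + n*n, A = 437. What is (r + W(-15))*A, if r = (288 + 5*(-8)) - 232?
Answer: -2549458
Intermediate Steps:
Z(n) = n + n²
W(K) = 2*K*(K + K*(1 + K)) (W(K) = (K + K)*(K*(1 + K) + K) = (2*K)*(K + K*(1 + K)) = 2*K*(K + K*(1 + K)))
r = 16 (r = (288 - 40) - 232 = 248 - 232 = 16)
(r + W(-15))*A = (16 + 2*(-15)²*(2 - 15))*437 = (16 + 2*225*(-13))*437 = (16 - 5850)*437 = -5834*437 = -2549458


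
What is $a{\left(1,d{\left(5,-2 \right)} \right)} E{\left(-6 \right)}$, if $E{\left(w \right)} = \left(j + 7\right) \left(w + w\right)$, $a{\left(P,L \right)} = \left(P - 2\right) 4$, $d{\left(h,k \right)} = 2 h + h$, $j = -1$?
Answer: $288$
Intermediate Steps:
$d{\left(h,k \right)} = 3 h$
$a{\left(P,L \right)} = -8 + 4 P$ ($a{\left(P,L \right)} = \left(-2 + P\right) 4 = -8 + 4 P$)
$E{\left(w \right)} = 12 w$ ($E{\left(w \right)} = \left(-1 + 7\right) \left(w + w\right) = 6 \cdot 2 w = 12 w$)
$a{\left(1,d{\left(5,-2 \right)} \right)} E{\left(-6 \right)} = \left(-8 + 4 \cdot 1\right) 12 \left(-6\right) = \left(-8 + 4\right) \left(-72\right) = \left(-4\right) \left(-72\right) = 288$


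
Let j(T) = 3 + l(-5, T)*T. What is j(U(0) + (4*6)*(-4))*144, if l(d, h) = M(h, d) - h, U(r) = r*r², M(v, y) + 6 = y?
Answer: -1174608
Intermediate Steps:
M(v, y) = -6 + y
U(r) = r³
l(d, h) = -6 + d - h (l(d, h) = (-6 + d) - h = -6 + d - h)
j(T) = 3 + T*(-11 - T) (j(T) = 3 + (-6 - 5 - T)*T = 3 + (-11 - T)*T = 3 + T*(-11 - T))
j(U(0) + (4*6)*(-4))*144 = (3 - (0³ + (4*6)*(-4))*(11 + (0³ + (4*6)*(-4))))*144 = (3 - (0 + 24*(-4))*(11 + (0 + 24*(-4))))*144 = (3 - (0 - 96)*(11 + (0 - 96)))*144 = (3 - 1*(-96)*(11 - 96))*144 = (3 - 1*(-96)*(-85))*144 = (3 - 8160)*144 = -8157*144 = -1174608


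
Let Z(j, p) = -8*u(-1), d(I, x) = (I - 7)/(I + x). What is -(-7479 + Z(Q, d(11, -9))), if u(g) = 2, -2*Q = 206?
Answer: 7495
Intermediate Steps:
Q = -103 (Q = -½*206 = -103)
d(I, x) = (-7 + I)/(I + x)
Z(j, p) = -16 (Z(j, p) = -8*2 = -16)
-(-7479 + Z(Q, d(11, -9))) = -(-7479 - 16) = -1*(-7495) = 7495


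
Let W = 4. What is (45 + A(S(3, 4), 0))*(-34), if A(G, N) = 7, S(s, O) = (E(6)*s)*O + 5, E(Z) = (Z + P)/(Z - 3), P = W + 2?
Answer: -1768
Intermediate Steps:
P = 6 (P = 4 + 2 = 6)
E(Z) = (6 + Z)/(-3 + Z) (E(Z) = (Z + 6)/(Z - 3) = (6 + Z)/(-3 + Z))
S(s, O) = 5 + 4*O*s (S(s, O) = (((6 + 6)/(-3 + 6))*s)*O + 5 = ((12/3)*s)*O + 5 = (((1/3)*12)*s)*O + 5 = (4*s)*O + 5 = 4*O*s + 5 = 5 + 4*O*s)
(45 + A(S(3, 4), 0))*(-34) = (45 + 7)*(-34) = 52*(-34) = -1768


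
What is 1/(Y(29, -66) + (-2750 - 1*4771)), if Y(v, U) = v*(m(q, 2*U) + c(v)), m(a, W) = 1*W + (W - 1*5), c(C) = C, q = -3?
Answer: -1/14481 ≈ -6.9056e-5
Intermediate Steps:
m(a, W) = -5 + 2*W (m(a, W) = W + (W - 5) = W + (-5 + W) = -5 + 2*W)
Y(v, U) = v*(-5 + v + 4*U) (Y(v, U) = v*((-5 + 2*(2*U)) + v) = v*((-5 + 4*U) + v) = v*(-5 + v + 4*U))
1/(Y(29, -66) + (-2750 - 1*4771)) = 1/(29*(-5 + 29 + 4*(-66)) + (-2750 - 1*4771)) = 1/(29*(-5 + 29 - 264) + (-2750 - 4771)) = 1/(29*(-240) - 7521) = 1/(-6960 - 7521) = 1/(-14481) = -1/14481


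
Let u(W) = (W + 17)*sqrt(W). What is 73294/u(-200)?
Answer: 36647*I*sqrt(2)/1830 ≈ 28.321*I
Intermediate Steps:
u(W) = sqrt(W)*(17 + W) (u(W) = (17 + W)*sqrt(W) = sqrt(W)*(17 + W))
73294/u(-200) = 73294/((sqrt(-200)*(17 - 200))) = 73294/(((10*I*sqrt(2))*(-183))) = 73294/((-1830*I*sqrt(2))) = 73294*(I*sqrt(2)/3660) = 36647*I*sqrt(2)/1830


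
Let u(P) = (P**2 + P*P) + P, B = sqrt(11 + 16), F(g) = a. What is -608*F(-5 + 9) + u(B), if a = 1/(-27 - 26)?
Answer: 3470/53 + 3*sqrt(3) ≈ 70.668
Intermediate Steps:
a = -1/53 (a = 1/(-53) = -1/53 ≈ -0.018868)
F(g) = -1/53
B = 3*sqrt(3) (B = sqrt(27) = 3*sqrt(3) ≈ 5.1962)
u(P) = P + 2*P**2 (u(P) = (P**2 + P**2) + P = 2*P**2 + P = P + 2*P**2)
-608*F(-5 + 9) + u(B) = -608*(-1/53) + (3*sqrt(3))*(1 + 2*(3*sqrt(3))) = 608/53 + (3*sqrt(3))*(1 + 6*sqrt(3)) = 608/53 + 3*sqrt(3)*(1 + 6*sqrt(3))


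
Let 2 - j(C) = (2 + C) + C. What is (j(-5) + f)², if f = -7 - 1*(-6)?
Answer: 81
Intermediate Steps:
j(C) = -2*C (j(C) = 2 - ((2 + C) + C) = 2 - (2 + 2*C) = 2 + (-2 - 2*C) = -2*C)
f = -1 (f = -7 + 6 = -1)
(j(-5) + f)² = (-2*(-5) - 1)² = (10 - 1)² = 9² = 81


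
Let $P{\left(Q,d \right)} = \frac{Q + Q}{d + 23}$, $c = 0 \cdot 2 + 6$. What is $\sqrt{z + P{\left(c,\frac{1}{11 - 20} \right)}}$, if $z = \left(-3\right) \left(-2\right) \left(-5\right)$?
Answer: $\frac{2 i \sqrt{78177}}{103} \approx 5.4292 i$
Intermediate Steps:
$c = 6$ ($c = 0 + 6 = 6$)
$P{\left(Q,d \right)} = \frac{2 Q}{23 + d}$
$z = -30$ ($z = 6 \left(-5\right) = -30$)
$\sqrt{z + P{\left(c,\frac{1}{11 - 20} \right)}} = \sqrt{-30 + 2 \cdot 6 \frac{1}{23 + \frac{1}{11 - 20}}} = \sqrt{-30 + 2 \cdot 6 \frac{1}{23 + \frac{1}{-9}}} = \sqrt{-30 + 2 \cdot 6 \frac{1}{23 - \frac{1}{9}}} = \sqrt{-30 + 2 \cdot 6 \frac{1}{\frac{206}{9}}} = \sqrt{-30 + 2 \cdot 6 \cdot \frac{9}{206}} = \sqrt{-30 + \frac{54}{103}} = \sqrt{- \frac{3036}{103}} = \frac{2 i \sqrt{78177}}{103}$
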